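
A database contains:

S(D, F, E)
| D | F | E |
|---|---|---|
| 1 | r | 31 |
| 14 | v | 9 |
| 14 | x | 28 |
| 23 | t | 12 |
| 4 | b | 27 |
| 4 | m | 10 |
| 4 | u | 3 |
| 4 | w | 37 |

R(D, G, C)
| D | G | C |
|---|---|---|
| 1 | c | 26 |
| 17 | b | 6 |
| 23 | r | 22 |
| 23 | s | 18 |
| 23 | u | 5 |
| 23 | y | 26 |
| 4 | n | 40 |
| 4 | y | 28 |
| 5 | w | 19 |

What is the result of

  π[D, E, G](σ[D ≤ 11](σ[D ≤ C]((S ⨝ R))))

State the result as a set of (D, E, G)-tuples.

Joining S and R on D yields {(1, r, 31, c, 26), (23, t, 12, r, 22), (23, t, 12, s, 18), (23, t, 12, u, 5), (23, t, 12, y, 26), (4, b, 27, n, 40), (4, b, 27, y, 28), (4, m, 10, n, 40), (4, m, 10, y, 28), (4, u, 3, n, 40), (4, u, 3, y, 28), (4, w, 37, n, 40), (4, w, 37, y, 28)}.
Filtering on D ≤ C leaves {(1, r, 31, c, 26), (23, t, 12, y, 26), (4, b, 27, n, 40), (4, b, 27, y, 28), (4, m, 10, n, 40), (4, m, 10, y, 28), (4, u, 3, n, 40), (4, u, 3, y, 28), (4, w, 37, n, 40), (4, w, 37, y, 28)}.
Filtering on D ≤ 11 leaves {(1, r, 31, c, 26), (4, b, 27, n, 40), (4, b, 27, y, 28), (4, m, 10, n, 40), (4, m, 10, y, 28), (4, u, 3, n, 40), (4, u, 3, y, 28), (4, w, 37, n, 40), (4, w, 37, y, 28)}.
Projecting to D, E, G: {(1, 31, c), (4, 10, n), (4, 10, y), (4, 27, n), (4, 27, y), (4, 3, n), (4, 3, y), (4, 37, n), (4, 37, y)}

{(1, 31, c), (4, 10, n), (4, 10, y), (4, 27, n), (4, 27, y), (4, 3, n), (4, 3, y), (4, 37, n), (4, 37, y)}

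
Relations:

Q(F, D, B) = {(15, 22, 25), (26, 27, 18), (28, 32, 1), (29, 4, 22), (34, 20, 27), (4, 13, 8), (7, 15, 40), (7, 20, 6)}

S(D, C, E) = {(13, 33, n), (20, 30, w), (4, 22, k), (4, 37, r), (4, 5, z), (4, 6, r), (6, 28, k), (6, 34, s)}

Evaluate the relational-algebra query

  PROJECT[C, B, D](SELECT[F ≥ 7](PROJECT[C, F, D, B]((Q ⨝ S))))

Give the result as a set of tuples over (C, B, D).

Joining Q and S on D yields {(29, 4, 22, 22, k), (29, 4, 22, 37, r), (29, 4, 22, 5, z), (29, 4, 22, 6, r), (34, 20, 27, 30, w), (4, 13, 8, 33, n), (7, 20, 6, 30, w)}.
Projecting to C, F, D, B: {(22, 29, 4, 22), (30, 34, 20, 27), (30, 7, 20, 6), (33, 4, 13, 8), (37, 29, 4, 22), (5, 29, 4, 22), (6, 29, 4, 22)}
σ[F ≥ 7]: keep tuples satisfying F ≥ 7 → {(22, 29, 4, 22), (30, 34, 20, 27), (30, 7, 20, 6), (37, 29, 4, 22), (5, 29, 4, 22), (6, 29, 4, 22)}
Projecting to C, B, D: {(22, 22, 4), (30, 27, 20), (30, 6, 20), (37, 22, 4), (5, 22, 4), (6, 22, 4)}

{(22, 22, 4), (30, 27, 20), (30, 6, 20), (37, 22, 4), (5, 22, 4), (6, 22, 4)}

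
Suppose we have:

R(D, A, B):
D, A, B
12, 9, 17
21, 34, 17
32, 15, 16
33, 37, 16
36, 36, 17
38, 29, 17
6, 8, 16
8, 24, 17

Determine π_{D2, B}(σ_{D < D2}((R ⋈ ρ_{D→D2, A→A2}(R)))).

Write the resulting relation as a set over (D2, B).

ρ[D→D2, A→A2]: schema becomes (D2, A2, B); tuples unchanged.
Natural join on B: {(12, 9, 17, 12, 9), (12, 9, 17, 21, 34), (12, 9, 17, 36, 36), (12, 9, 17, 38, 29), (12, 9, 17, 8, 24), (21, 34, 17, 12, 9), (21, 34, 17, 21, 34), (21, 34, 17, 36, 36), (21, 34, 17, 38, 29), (21, 34, 17, 8, 24), (32, 15, 16, 32, 15), (32, 15, 16, 33, 37), (32, 15, 16, 6, 8), (33, 37, 16, 32, 15), (33, 37, 16, 33, 37), (33, 37, 16, 6, 8), (36, 36, 17, 12, 9), (36, 36, 17, 21, 34), (36, 36, 17, 36, 36), (36, 36, 17, 38, 29), (36, 36, 17, 8, 24), (38, 29, 17, 12, 9), (38, 29, 17, 21, 34), (38, 29, 17, 36, 36), (38, 29, 17, 38, 29), (38, 29, 17, 8, 24), (6, 8, 16, 32, 15), (6, 8, 16, 33, 37), (6, 8, 16, 6, 8), (8, 24, 17, 12, 9), (8, 24, 17, 21, 34), (8, 24, 17, 36, 36), (8, 24, 17, 38, 29), (8, 24, 17, 8, 24)}
σ[D < D2]: keep tuples satisfying D < D2 → {(12, 9, 17, 21, 34), (12, 9, 17, 36, 36), (12, 9, 17, 38, 29), (21, 34, 17, 36, 36), (21, 34, 17, 38, 29), (32, 15, 16, 33, 37), (36, 36, 17, 38, 29), (6, 8, 16, 32, 15), (6, 8, 16, 33, 37), (8, 24, 17, 12, 9), (8, 24, 17, 21, 34), (8, 24, 17, 36, 36), (8, 24, 17, 38, 29)}
Projecting to D2, B (7 duplicate(s) eliminated): {(12, 17), (21, 17), (32, 16), (33, 16), (36, 17), (38, 17)}

{(12, 17), (21, 17), (32, 16), (33, 16), (36, 17), (38, 17)}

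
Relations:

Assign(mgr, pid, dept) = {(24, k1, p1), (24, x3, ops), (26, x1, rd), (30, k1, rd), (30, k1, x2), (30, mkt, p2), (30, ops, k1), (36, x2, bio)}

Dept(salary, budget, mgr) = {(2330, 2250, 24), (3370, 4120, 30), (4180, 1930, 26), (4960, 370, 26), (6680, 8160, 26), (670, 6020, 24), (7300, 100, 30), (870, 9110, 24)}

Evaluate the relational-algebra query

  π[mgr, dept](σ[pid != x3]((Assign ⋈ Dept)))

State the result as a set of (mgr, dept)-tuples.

Joining Assign and Dept on mgr yields {(24, k1, p1, 2330, 2250), (24, k1, p1, 670, 6020), (24, k1, p1, 870, 9110), (24, x3, ops, 2330, 2250), (24, x3, ops, 670, 6020), (24, x3, ops, 870, 9110), (26, x1, rd, 4180, 1930), (26, x1, rd, 4960, 370), (26, x1, rd, 6680, 8160), (30, k1, rd, 3370, 4120), (30, k1, rd, 7300, 100), (30, k1, x2, 3370, 4120), (30, k1, x2, 7300, 100), (30, mkt, p2, 3370, 4120), (30, mkt, p2, 7300, 100), (30, ops, k1, 3370, 4120), (30, ops, k1, 7300, 100)}.
Filtering on pid != x3 leaves {(24, k1, p1, 2330, 2250), (24, k1, p1, 670, 6020), (24, k1, p1, 870, 9110), (26, x1, rd, 4180, 1930), (26, x1, rd, 4960, 370), (26, x1, rd, 6680, 8160), (30, k1, rd, 3370, 4120), (30, k1, rd, 7300, 100), (30, k1, x2, 3370, 4120), (30, k1, x2, 7300, 100), (30, mkt, p2, 3370, 4120), (30, mkt, p2, 7300, 100), (30, ops, k1, 3370, 4120), (30, ops, k1, 7300, 100)}.
Keep only column(s) mgr, dept (8 duplicate(s) eliminated): {(24, p1), (26, rd), (30, k1), (30, p2), (30, rd), (30, x2)}

{(24, p1), (26, rd), (30, k1), (30, p2), (30, rd), (30, x2)}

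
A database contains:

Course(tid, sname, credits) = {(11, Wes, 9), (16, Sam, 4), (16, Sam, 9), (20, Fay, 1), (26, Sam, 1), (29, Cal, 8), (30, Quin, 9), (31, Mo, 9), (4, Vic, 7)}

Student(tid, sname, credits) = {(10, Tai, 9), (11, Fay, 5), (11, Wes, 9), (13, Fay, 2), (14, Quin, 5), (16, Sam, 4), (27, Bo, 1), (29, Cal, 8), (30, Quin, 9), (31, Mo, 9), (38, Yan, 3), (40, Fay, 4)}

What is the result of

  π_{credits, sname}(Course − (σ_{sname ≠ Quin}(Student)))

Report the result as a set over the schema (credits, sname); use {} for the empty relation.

{(1, Fay), (1, Sam), (7, Vic), (9, Quin), (9, Sam)}

Apply σ_{sname ≠ Quin}; surviving tuples: {(10, Tai, 9), (11, Fay, 5), (11, Wes, 9), (13, Fay, 2), (16, Sam, 4), (27, Bo, 1), (29, Cal, 8), (31, Mo, 9), (38, Yan, 3), (40, Fay, 4)}
Set difference of the two operands is {(16, Sam, 9), (20, Fay, 1), (26, Sam, 1), (30, Quin, 9), (4, Vic, 7)}.
Keep only column(s) credits, sname: {(1, Fay), (1, Sam), (7, Vic), (9, Quin), (9, Sam)}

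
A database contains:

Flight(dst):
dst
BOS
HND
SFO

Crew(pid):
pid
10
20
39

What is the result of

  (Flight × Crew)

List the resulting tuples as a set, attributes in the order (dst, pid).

{(BOS, 10), (BOS, 20), (BOS, 39), (HND, 10), (HND, 20), (HND, 39), (SFO, 10), (SFO, 20), (SFO, 39)}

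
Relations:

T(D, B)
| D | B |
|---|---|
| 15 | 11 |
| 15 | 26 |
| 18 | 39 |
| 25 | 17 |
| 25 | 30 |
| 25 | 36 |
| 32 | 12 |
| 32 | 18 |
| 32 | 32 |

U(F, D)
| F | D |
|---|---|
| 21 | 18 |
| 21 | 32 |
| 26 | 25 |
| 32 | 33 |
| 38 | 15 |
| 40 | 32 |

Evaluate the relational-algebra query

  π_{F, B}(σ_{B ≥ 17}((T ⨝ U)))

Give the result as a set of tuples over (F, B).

Natural join on D: {(15, 11, 38), (15, 26, 38), (18, 39, 21), (25, 17, 26), (25, 30, 26), (25, 36, 26), (32, 12, 21), (32, 12, 40), (32, 18, 21), (32, 18, 40), (32, 32, 21), (32, 32, 40)}
σ[B ≥ 17]: keep tuples satisfying B ≥ 17 → {(15, 26, 38), (18, 39, 21), (25, 17, 26), (25, 30, 26), (25, 36, 26), (32, 18, 21), (32, 18, 40), (32, 32, 21), (32, 32, 40)}
Keep only column(s) F, B: {(21, 18), (21, 32), (21, 39), (26, 17), (26, 30), (26, 36), (38, 26), (40, 18), (40, 32)}

{(21, 18), (21, 32), (21, 39), (26, 17), (26, 30), (26, 36), (38, 26), (40, 18), (40, 32)}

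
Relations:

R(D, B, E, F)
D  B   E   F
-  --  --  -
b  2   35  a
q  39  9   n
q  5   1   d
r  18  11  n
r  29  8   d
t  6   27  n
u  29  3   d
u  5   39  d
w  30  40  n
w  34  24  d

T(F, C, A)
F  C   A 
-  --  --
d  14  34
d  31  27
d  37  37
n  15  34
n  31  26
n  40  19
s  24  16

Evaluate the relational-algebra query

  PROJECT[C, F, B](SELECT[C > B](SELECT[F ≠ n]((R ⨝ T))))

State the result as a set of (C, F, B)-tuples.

{(14, d, 5), (31, d, 29), (31, d, 5), (37, d, 29), (37, d, 34), (37, d, 5)}

Natural join on F: {(q, 39, 9, n, 15, 34), (q, 39, 9, n, 31, 26), (q, 39, 9, n, 40, 19), (q, 5, 1, d, 14, 34), (q, 5, 1, d, 31, 27), (q, 5, 1, d, 37, 37), (r, 18, 11, n, 15, 34), (r, 18, 11, n, 31, 26), (r, 18, 11, n, 40, 19), (r, 29, 8, d, 14, 34), (r, 29, 8, d, 31, 27), (r, 29, 8, d, 37, 37), (t, 6, 27, n, 15, 34), (t, 6, 27, n, 31, 26), (t, 6, 27, n, 40, 19), (u, 29, 3, d, 14, 34), (u, 29, 3, d, 31, 27), (u, 29, 3, d, 37, 37), (u, 5, 39, d, 14, 34), (u, 5, 39, d, 31, 27), (u, 5, 39, d, 37, 37), (w, 30, 40, n, 15, 34), (w, 30, 40, n, 31, 26), (w, 30, 40, n, 40, 19), (w, 34, 24, d, 14, 34), (w, 34, 24, d, 31, 27), (w, 34, 24, d, 37, 37)}
Apply σ_{F ≠ n}; surviving tuples: {(q, 5, 1, d, 14, 34), (q, 5, 1, d, 31, 27), (q, 5, 1, d, 37, 37), (r, 29, 8, d, 14, 34), (r, 29, 8, d, 31, 27), (r, 29, 8, d, 37, 37), (u, 29, 3, d, 14, 34), (u, 29, 3, d, 31, 27), (u, 29, 3, d, 37, 37), (u, 5, 39, d, 14, 34), (u, 5, 39, d, 31, 27), (u, 5, 39, d, 37, 37), (w, 34, 24, d, 14, 34), (w, 34, 24, d, 31, 27), (w, 34, 24, d, 37, 37)}
Apply σ_{C > B}; surviving tuples: {(q, 5, 1, d, 14, 34), (q, 5, 1, d, 31, 27), (q, 5, 1, d, 37, 37), (r, 29, 8, d, 31, 27), (r, 29, 8, d, 37, 37), (u, 29, 3, d, 31, 27), (u, 29, 3, d, 37, 37), (u, 5, 39, d, 14, 34), (u, 5, 39, d, 31, 27), (u, 5, 39, d, 37, 37), (w, 34, 24, d, 37, 37)}
Projecting to C, F, B (5 duplicate(s) eliminated): {(14, d, 5), (31, d, 29), (31, d, 5), (37, d, 29), (37, d, 34), (37, d, 5)}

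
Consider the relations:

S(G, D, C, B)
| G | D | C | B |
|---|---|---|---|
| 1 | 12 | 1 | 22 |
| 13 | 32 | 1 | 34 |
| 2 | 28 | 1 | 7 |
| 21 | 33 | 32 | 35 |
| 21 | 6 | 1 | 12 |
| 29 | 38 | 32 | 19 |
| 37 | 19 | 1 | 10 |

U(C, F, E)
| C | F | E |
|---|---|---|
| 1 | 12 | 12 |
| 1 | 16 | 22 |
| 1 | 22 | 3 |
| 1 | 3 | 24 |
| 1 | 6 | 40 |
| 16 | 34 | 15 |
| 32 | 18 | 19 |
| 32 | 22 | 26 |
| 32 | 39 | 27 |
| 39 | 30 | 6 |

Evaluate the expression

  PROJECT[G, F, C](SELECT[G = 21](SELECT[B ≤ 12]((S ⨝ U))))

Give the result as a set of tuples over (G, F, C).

S ⋈ U (natural join on C): {(1, 12, 1, 22, 12, 12), (1, 12, 1, 22, 16, 22), (1, 12, 1, 22, 22, 3), (1, 12, 1, 22, 3, 24), (1, 12, 1, 22, 6, 40), (13, 32, 1, 34, 12, 12), (13, 32, 1, 34, 16, 22), (13, 32, 1, 34, 22, 3), (13, 32, 1, 34, 3, 24), (13, 32, 1, 34, 6, 40), (2, 28, 1, 7, 12, 12), (2, 28, 1, 7, 16, 22), (2, 28, 1, 7, 22, 3), (2, 28, 1, 7, 3, 24), (2, 28, 1, 7, 6, 40), (21, 33, 32, 35, 18, 19), (21, 33, 32, 35, 22, 26), (21, 33, 32, 35, 39, 27), (21, 6, 1, 12, 12, 12), (21, 6, 1, 12, 16, 22), (21, 6, 1, 12, 22, 3), (21, 6, 1, 12, 3, 24), (21, 6, 1, 12, 6, 40), (29, 38, 32, 19, 18, 19), (29, 38, 32, 19, 22, 26), (29, 38, 32, 19, 39, 27), (37, 19, 1, 10, 12, 12), (37, 19, 1, 10, 16, 22), (37, 19, 1, 10, 22, 3), (37, 19, 1, 10, 3, 24), (37, 19, 1, 10, 6, 40)}
Apply σ_{B ≤ 12}; surviving tuples: {(2, 28, 1, 7, 12, 12), (2, 28, 1, 7, 16, 22), (2, 28, 1, 7, 22, 3), (2, 28, 1, 7, 3, 24), (2, 28, 1, 7, 6, 40), (21, 6, 1, 12, 12, 12), (21, 6, 1, 12, 16, 22), (21, 6, 1, 12, 22, 3), (21, 6, 1, 12, 3, 24), (21, 6, 1, 12, 6, 40), (37, 19, 1, 10, 12, 12), (37, 19, 1, 10, 16, 22), (37, 19, 1, 10, 22, 3), (37, 19, 1, 10, 3, 24), (37, 19, 1, 10, 6, 40)}
Apply σ_{G = 21}; surviving tuples: {(21, 6, 1, 12, 12, 12), (21, 6, 1, 12, 16, 22), (21, 6, 1, 12, 22, 3), (21, 6, 1, 12, 3, 24), (21, 6, 1, 12, 6, 40)}
Projecting to G, F, C: {(21, 12, 1), (21, 16, 1), (21, 22, 1), (21, 3, 1), (21, 6, 1)}

{(21, 12, 1), (21, 16, 1), (21, 22, 1), (21, 3, 1), (21, 6, 1)}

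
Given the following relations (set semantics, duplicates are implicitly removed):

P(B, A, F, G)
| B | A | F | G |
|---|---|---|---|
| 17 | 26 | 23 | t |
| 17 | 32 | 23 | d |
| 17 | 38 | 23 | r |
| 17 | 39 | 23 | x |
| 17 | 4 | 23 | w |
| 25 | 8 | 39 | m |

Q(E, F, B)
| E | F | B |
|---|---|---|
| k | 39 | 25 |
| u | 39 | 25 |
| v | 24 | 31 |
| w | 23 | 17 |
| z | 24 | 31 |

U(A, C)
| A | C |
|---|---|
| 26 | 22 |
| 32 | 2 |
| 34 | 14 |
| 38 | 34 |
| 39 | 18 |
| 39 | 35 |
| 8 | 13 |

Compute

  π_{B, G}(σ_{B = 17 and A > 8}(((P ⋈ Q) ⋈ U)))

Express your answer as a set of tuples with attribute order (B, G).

{(17, d), (17, r), (17, t), (17, x)}

Natural join on B, F: {(17, 26, 23, t, w), (17, 32, 23, d, w), (17, 38, 23, r, w), (17, 39, 23, x, w), (17, 4, 23, w, w), (25, 8, 39, m, k), (25, 8, 39, m, u)}
Natural join on A: {(17, 26, 23, t, w, 22), (17, 32, 23, d, w, 2), (17, 38, 23, r, w, 34), (17, 39, 23, x, w, 18), (17, 39, 23, x, w, 35), (25, 8, 39, m, k, 13), (25, 8, 39, m, u, 13)}
Selection B = 17 and A > 8: {(17, 26, 23, t, w, 22), (17, 32, 23, d, w, 2), (17, 38, 23, r, w, 34), (17, 39, 23, x, w, 18), (17, 39, 23, x, w, 35)}
Projecting to B, G (1 duplicate(s) eliminated): {(17, d), (17, r), (17, t), (17, x)}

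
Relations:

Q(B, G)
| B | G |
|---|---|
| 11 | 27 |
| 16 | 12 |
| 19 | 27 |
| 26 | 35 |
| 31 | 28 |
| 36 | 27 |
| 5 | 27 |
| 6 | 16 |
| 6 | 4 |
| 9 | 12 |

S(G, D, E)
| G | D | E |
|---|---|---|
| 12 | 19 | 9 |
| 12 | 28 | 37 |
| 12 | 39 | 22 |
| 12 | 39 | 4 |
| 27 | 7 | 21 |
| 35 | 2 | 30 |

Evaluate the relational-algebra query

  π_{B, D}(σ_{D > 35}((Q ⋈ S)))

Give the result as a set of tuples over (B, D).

{(16, 39), (9, 39)}

Q ⋈ S (natural join on G): {(11, 27, 7, 21), (16, 12, 19, 9), (16, 12, 28, 37), (16, 12, 39, 22), (16, 12, 39, 4), (19, 27, 7, 21), (26, 35, 2, 30), (36, 27, 7, 21), (5, 27, 7, 21), (9, 12, 19, 9), (9, 12, 28, 37), (9, 12, 39, 22), (9, 12, 39, 4)}
Selection D > 35: {(16, 12, 39, 22), (16, 12, 39, 4), (9, 12, 39, 22), (9, 12, 39, 4)}
Keep only column(s) B, D (2 duplicate(s) eliminated): {(16, 39), (9, 39)}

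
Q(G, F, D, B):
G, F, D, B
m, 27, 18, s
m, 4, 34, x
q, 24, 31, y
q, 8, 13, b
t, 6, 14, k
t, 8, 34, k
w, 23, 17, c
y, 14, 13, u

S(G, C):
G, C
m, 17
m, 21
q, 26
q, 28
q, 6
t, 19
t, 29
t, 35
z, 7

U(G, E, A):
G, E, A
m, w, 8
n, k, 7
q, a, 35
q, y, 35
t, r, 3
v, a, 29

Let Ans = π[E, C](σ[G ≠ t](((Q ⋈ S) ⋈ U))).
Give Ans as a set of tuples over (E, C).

{(a, 26), (a, 28), (a, 6), (w, 17), (w, 21), (y, 26), (y, 28), (y, 6)}

Joining Q and S on G yields {(m, 27, 18, s, 17), (m, 27, 18, s, 21), (m, 4, 34, x, 17), (m, 4, 34, x, 21), (q, 24, 31, y, 26), (q, 24, 31, y, 28), (q, 24, 31, y, 6), (q, 8, 13, b, 26), (q, 8, 13, b, 28), (q, 8, 13, b, 6), (t, 6, 14, k, 19), (t, 6, 14, k, 29), (t, 6, 14, k, 35), (t, 8, 34, k, 19), (t, 8, 34, k, 29), (t, 8, 34, k, 35)}.
Joining (Q ⋈ S) and U on G yields {(m, 27, 18, s, 17, w, 8), (m, 27, 18, s, 21, w, 8), (m, 4, 34, x, 17, w, 8), (m, 4, 34, x, 21, w, 8), (q, 24, 31, y, 26, a, 35), (q, 24, 31, y, 26, y, 35), (q, 24, 31, y, 28, a, 35), (q, 24, 31, y, 28, y, 35), (q, 24, 31, y, 6, a, 35), (q, 24, 31, y, 6, y, 35), (q, 8, 13, b, 26, a, 35), (q, 8, 13, b, 26, y, 35), (q, 8, 13, b, 28, a, 35), (q, 8, 13, b, 28, y, 35), (q, 8, 13, b, 6, a, 35), (q, 8, 13, b, 6, y, 35), (t, 6, 14, k, 19, r, 3), (t, 6, 14, k, 29, r, 3), (t, 6, 14, k, 35, r, 3), (t, 8, 34, k, 19, r, 3), (t, 8, 34, k, 29, r, 3), (t, 8, 34, k, 35, r, 3)}.
Apply σ_{G ≠ t}; surviving tuples: {(m, 27, 18, s, 17, w, 8), (m, 27, 18, s, 21, w, 8), (m, 4, 34, x, 17, w, 8), (m, 4, 34, x, 21, w, 8), (q, 24, 31, y, 26, a, 35), (q, 24, 31, y, 26, y, 35), (q, 24, 31, y, 28, a, 35), (q, 24, 31, y, 28, y, 35), (q, 24, 31, y, 6, a, 35), (q, 24, 31, y, 6, y, 35), (q, 8, 13, b, 26, a, 35), (q, 8, 13, b, 26, y, 35), (q, 8, 13, b, 28, a, 35), (q, 8, 13, b, 28, y, 35), (q, 8, 13, b, 6, a, 35), (q, 8, 13, b, 6, y, 35)}
π[E, C]: project onto (E, C) (8 duplicate(s) eliminated) → {(a, 26), (a, 28), (a, 6), (w, 17), (w, 21), (y, 26), (y, 28), (y, 6)}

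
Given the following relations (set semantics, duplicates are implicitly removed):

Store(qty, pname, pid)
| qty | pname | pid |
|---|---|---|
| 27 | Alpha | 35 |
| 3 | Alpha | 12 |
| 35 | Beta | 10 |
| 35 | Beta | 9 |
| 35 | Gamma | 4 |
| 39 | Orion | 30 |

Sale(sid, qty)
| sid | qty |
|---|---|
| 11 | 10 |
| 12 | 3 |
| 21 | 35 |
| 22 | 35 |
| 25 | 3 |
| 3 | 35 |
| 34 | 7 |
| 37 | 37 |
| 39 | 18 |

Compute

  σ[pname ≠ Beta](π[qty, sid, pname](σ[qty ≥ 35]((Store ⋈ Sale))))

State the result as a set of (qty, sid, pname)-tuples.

Store ⋈ Sale (natural join on qty): {(3, Alpha, 12, 12), (3, Alpha, 12, 25), (35, Beta, 10, 21), (35, Beta, 10, 22), (35, Beta, 10, 3), (35, Beta, 9, 21), (35, Beta, 9, 22), (35, Beta, 9, 3), (35, Gamma, 4, 21), (35, Gamma, 4, 22), (35, Gamma, 4, 3)}
σ[qty ≥ 35]: keep tuples satisfying qty ≥ 35 → {(35, Beta, 10, 21), (35, Beta, 10, 22), (35, Beta, 10, 3), (35, Beta, 9, 21), (35, Beta, 9, 22), (35, Beta, 9, 3), (35, Gamma, 4, 21), (35, Gamma, 4, 22), (35, Gamma, 4, 3)}
Projecting to qty, sid, pname (3 duplicate(s) eliminated): {(35, 21, Beta), (35, 21, Gamma), (35, 22, Beta), (35, 22, Gamma), (35, 3, Beta), (35, 3, Gamma)}
σ[pname ≠ Beta]: keep tuples satisfying pname ≠ Beta → {(35, 21, Gamma), (35, 22, Gamma), (35, 3, Gamma)}

{(35, 21, Gamma), (35, 22, Gamma), (35, 3, Gamma)}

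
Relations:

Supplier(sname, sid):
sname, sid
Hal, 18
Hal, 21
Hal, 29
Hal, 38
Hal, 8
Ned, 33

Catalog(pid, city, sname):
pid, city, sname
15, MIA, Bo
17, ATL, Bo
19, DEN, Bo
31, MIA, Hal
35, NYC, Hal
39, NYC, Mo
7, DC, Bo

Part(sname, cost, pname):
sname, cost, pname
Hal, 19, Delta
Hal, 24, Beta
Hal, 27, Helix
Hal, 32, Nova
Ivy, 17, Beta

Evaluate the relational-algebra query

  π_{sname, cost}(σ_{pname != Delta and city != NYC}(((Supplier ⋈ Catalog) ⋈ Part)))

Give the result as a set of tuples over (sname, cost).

Natural join on sname: {(Hal, 18, 31, MIA), (Hal, 18, 35, NYC), (Hal, 21, 31, MIA), (Hal, 21, 35, NYC), (Hal, 29, 31, MIA), (Hal, 29, 35, NYC), (Hal, 38, 31, MIA), (Hal, 38, 35, NYC), (Hal, 8, 31, MIA), (Hal, 8, 35, NYC)}
Natural join on sname: {(Hal, 18, 31, MIA, 19, Delta), (Hal, 18, 31, MIA, 24, Beta), (Hal, 18, 31, MIA, 27, Helix), (Hal, 18, 31, MIA, 32, Nova), (Hal, 18, 35, NYC, 19, Delta), (Hal, 18, 35, NYC, 24, Beta), (Hal, 18, 35, NYC, 27, Helix), (Hal, 18, 35, NYC, 32, Nova), (Hal, 21, 31, MIA, 19, Delta), (Hal, 21, 31, MIA, 24, Beta), (Hal, 21, 31, MIA, 27, Helix), (Hal, 21, 31, MIA, 32, Nova), (Hal, 21, 35, NYC, 19, Delta), (Hal, 21, 35, NYC, 24, Beta), (Hal, 21, 35, NYC, 27, Helix), (Hal, 21, 35, NYC, 32, Nova), (Hal, 29, 31, MIA, 19, Delta), (Hal, 29, 31, MIA, 24, Beta), (Hal, 29, 31, MIA, 27, Helix), (Hal, 29, 31, MIA, 32, Nova), (Hal, 29, 35, NYC, 19, Delta), (Hal, 29, 35, NYC, 24, Beta), (Hal, 29, 35, NYC, 27, Helix), (Hal, 29, 35, NYC, 32, Nova), (Hal, 38, 31, MIA, 19, Delta), (Hal, 38, 31, MIA, 24, Beta), (Hal, 38, 31, MIA, 27, Helix), (Hal, 38, 31, MIA, 32, Nova), (Hal, 38, 35, NYC, 19, Delta), (Hal, 38, 35, NYC, 24, Beta), (Hal, 38, 35, NYC, 27, Helix), (Hal, 38, 35, NYC, 32, Nova), (Hal, 8, 31, MIA, 19, Delta), (Hal, 8, 31, MIA, 24, Beta), (Hal, 8, 31, MIA, 27, Helix), (Hal, 8, 31, MIA, 32, Nova), (Hal, 8, 35, NYC, 19, Delta), (Hal, 8, 35, NYC, 24, Beta), (Hal, 8, 35, NYC, 27, Helix), (Hal, 8, 35, NYC, 32, Nova)}
Filtering on pname != Delta and city != NYC leaves {(Hal, 18, 31, MIA, 24, Beta), (Hal, 18, 31, MIA, 27, Helix), (Hal, 18, 31, MIA, 32, Nova), (Hal, 21, 31, MIA, 24, Beta), (Hal, 21, 31, MIA, 27, Helix), (Hal, 21, 31, MIA, 32, Nova), (Hal, 29, 31, MIA, 24, Beta), (Hal, 29, 31, MIA, 27, Helix), (Hal, 29, 31, MIA, 32, Nova), (Hal, 38, 31, MIA, 24, Beta), (Hal, 38, 31, MIA, 27, Helix), (Hal, 38, 31, MIA, 32, Nova), (Hal, 8, 31, MIA, 24, Beta), (Hal, 8, 31, MIA, 27, Helix), (Hal, 8, 31, MIA, 32, Nova)}.
Keep only column(s) sname, cost (12 duplicate(s) eliminated): {(Hal, 24), (Hal, 27), (Hal, 32)}

{(Hal, 24), (Hal, 27), (Hal, 32)}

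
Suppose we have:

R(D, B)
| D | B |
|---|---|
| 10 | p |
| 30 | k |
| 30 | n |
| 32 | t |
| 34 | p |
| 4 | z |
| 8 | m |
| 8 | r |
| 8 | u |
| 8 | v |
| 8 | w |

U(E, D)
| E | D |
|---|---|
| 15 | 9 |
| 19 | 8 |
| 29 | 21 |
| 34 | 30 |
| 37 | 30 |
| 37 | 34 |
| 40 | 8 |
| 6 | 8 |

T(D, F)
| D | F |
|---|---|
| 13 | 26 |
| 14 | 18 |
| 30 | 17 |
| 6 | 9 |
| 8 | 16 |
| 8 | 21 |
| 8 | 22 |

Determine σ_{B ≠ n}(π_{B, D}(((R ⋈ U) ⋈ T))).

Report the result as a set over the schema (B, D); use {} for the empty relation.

R ⋈ U (natural join on D): {(30, k, 34), (30, k, 37), (30, n, 34), (30, n, 37), (34, p, 37), (8, m, 19), (8, m, 40), (8, m, 6), (8, r, 19), (8, r, 40), (8, r, 6), (8, u, 19), (8, u, 40), (8, u, 6), (8, v, 19), (8, v, 40), (8, v, 6), (8, w, 19), (8, w, 40), (8, w, 6)}
(R ⋈ U) ⋈ T (natural join on D): {(30, k, 34, 17), (30, k, 37, 17), (30, n, 34, 17), (30, n, 37, 17), (8, m, 19, 16), (8, m, 19, 21), (8, m, 19, 22), (8, m, 40, 16), (8, m, 40, 21), (8, m, 40, 22), (8, m, 6, 16), (8, m, 6, 21), (8, m, 6, 22), (8, r, 19, 16), (8, r, 19, 21), (8, r, 19, 22), (8, r, 40, 16), (8, r, 40, 21), (8, r, 40, 22), (8, r, 6, 16), (8, r, 6, 21), (8, r, 6, 22), (8, u, 19, 16), (8, u, 19, 21), (8, u, 19, 22), (8, u, 40, 16), (8, u, 40, 21), (8, u, 40, 22), (8, u, 6, 16), (8, u, 6, 21), (8, u, 6, 22), (8, v, 19, 16), (8, v, 19, 21), (8, v, 19, 22), (8, v, 40, 16), (8, v, 40, 21), (8, v, 40, 22), (8, v, 6, 16), (8, v, 6, 21), (8, v, 6, 22), (8, w, 19, 16), (8, w, 19, 21), (8, w, 19, 22), (8, w, 40, 16), (8, w, 40, 21), (8, w, 40, 22), (8, w, 6, 16), (8, w, 6, 21), (8, w, 6, 22)}
π[B, D]: project onto (B, D) (42 duplicate(s) eliminated) → {(k, 30), (m, 8), (n, 30), (r, 8), (u, 8), (v, 8), (w, 8)}
Apply σ_{B ≠ n}; surviving tuples: {(k, 30), (m, 8), (r, 8), (u, 8), (v, 8), (w, 8)}

{(k, 30), (m, 8), (r, 8), (u, 8), (v, 8), (w, 8)}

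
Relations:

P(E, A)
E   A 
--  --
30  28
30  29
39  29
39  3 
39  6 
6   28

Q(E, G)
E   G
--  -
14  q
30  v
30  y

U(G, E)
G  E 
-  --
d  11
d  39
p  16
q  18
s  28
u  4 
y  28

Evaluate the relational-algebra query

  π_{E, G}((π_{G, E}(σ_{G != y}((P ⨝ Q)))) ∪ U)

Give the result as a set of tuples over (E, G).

{(11, d), (16, p), (18, q), (28, s), (28, y), (30, v), (39, d), (4, u)}

Joining P and Q on E yields {(30, 28, v), (30, 28, y), (30, 29, v), (30, 29, y)}.
Apply σ_{G != y}; surviving tuples: {(30, 28, v), (30, 29, v)}
Keep only column(s) G, E (1 duplicate(s) eliminated): {(v, 30)}
Set union of the two operands is {(d, 11), (d, 39), (p, 16), (q, 18), (s, 28), (u, 4), (v, 30), (y, 28)}.
Keep only column(s) E, G: {(11, d), (16, p), (18, q), (28, s), (28, y), (30, v), (39, d), (4, u)}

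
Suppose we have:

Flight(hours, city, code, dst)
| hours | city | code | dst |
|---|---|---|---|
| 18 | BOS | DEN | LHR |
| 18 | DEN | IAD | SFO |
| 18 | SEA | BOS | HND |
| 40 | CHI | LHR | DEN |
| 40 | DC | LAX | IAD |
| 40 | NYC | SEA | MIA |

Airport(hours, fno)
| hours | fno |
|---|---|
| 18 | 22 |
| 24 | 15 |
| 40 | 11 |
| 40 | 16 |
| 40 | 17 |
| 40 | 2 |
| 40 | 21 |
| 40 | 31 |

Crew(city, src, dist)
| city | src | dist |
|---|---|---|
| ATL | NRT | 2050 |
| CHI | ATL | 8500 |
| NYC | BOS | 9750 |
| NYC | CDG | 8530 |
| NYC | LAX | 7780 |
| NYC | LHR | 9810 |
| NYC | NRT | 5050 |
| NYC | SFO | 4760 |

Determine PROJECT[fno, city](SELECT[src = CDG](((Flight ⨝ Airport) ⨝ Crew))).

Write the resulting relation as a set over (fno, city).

Joining Flight and Airport on hours yields {(18, BOS, DEN, LHR, 22), (18, DEN, IAD, SFO, 22), (18, SEA, BOS, HND, 22), (40, CHI, LHR, DEN, 11), (40, CHI, LHR, DEN, 16), (40, CHI, LHR, DEN, 17), (40, CHI, LHR, DEN, 2), (40, CHI, LHR, DEN, 21), (40, CHI, LHR, DEN, 31), (40, DC, LAX, IAD, 11), (40, DC, LAX, IAD, 16), (40, DC, LAX, IAD, 17), (40, DC, LAX, IAD, 2), (40, DC, LAX, IAD, 21), (40, DC, LAX, IAD, 31), (40, NYC, SEA, MIA, 11), (40, NYC, SEA, MIA, 16), (40, NYC, SEA, MIA, 17), (40, NYC, SEA, MIA, 2), (40, NYC, SEA, MIA, 21), (40, NYC, SEA, MIA, 31)}.
Joining (Flight ⨝ Airport) and Crew on city yields {(40, CHI, LHR, DEN, 11, ATL, 8500), (40, CHI, LHR, DEN, 16, ATL, 8500), (40, CHI, LHR, DEN, 17, ATL, 8500), (40, CHI, LHR, DEN, 2, ATL, 8500), (40, CHI, LHR, DEN, 21, ATL, 8500), (40, CHI, LHR, DEN, 31, ATL, 8500), (40, NYC, SEA, MIA, 11, BOS, 9750), (40, NYC, SEA, MIA, 11, CDG, 8530), (40, NYC, SEA, MIA, 11, LAX, 7780), (40, NYC, SEA, MIA, 11, LHR, 9810), (40, NYC, SEA, MIA, 11, NRT, 5050), (40, NYC, SEA, MIA, 11, SFO, 4760), (40, NYC, SEA, MIA, 16, BOS, 9750), (40, NYC, SEA, MIA, 16, CDG, 8530), (40, NYC, SEA, MIA, 16, LAX, 7780), (40, NYC, SEA, MIA, 16, LHR, 9810), (40, NYC, SEA, MIA, 16, NRT, 5050), (40, NYC, SEA, MIA, 16, SFO, 4760), (40, NYC, SEA, MIA, 17, BOS, 9750), (40, NYC, SEA, MIA, 17, CDG, 8530), (40, NYC, SEA, MIA, 17, LAX, 7780), (40, NYC, SEA, MIA, 17, LHR, 9810), (40, NYC, SEA, MIA, 17, NRT, 5050), (40, NYC, SEA, MIA, 17, SFO, 4760), (40, NYC, SEA, MIA, 2, BOS, 9750), (40, NYC, SEA, MIA, 2, CDG, 8530), (40, NYC, SEA, MIA, 2, LAX, 7780), (40, NYC, SEA, MIA, 2, LHR, 9810), (40, NYC, SEA, MIA, 2, NRT, 5050), (40, NYC, SEA, MIA, 2, SFO, 4760), (40, NYC, SEA, MIA, 21, BOS, 9750), (40, NYC, SEA, MIA, 21, CDG, 8530), (40, NYC, SEA, MIA, 21, LAX, 7780), (40, NYC, SEA, MIA, 21, LHR, 9810), (40, NYC, SEA, MIA, 21, NRT, 5050), (40, NYC, SEA, MIA, 21, SFO, 4760), (40, NYC, SEA, MIA, 31, BOS, 9750), (40, NYC, SEA, MIA, 31, CDG, 8530), (40, NYC, SEA, MIA, 31, LAX, 7780), (40, NYC, SEA, MIA, 31, LHR, 9810), (40, NYC, SEA, MIA, 31, NRT, 5050), (40, NYC, SEA, MIA, 31, SFO, 4760)}.
Filtering on src = CDG leaves {(40, NYC, SEA, MIA, 11, CDG, 8530), (40, NYC, SEA, MIA, 16, CDG, 8530), (40, NYC, SEA, MIA, 17, CDG, 8530), (40, NYC, SEA, MIA, 2, CDG, 8530), (40, NYC, SEA, MIA, 21, CDG, 8530), (40, NYC, SEA, MIA, 31, CDG, 8530)}.
π_{fno, city} gives {(11, NYC), (16, NYC), (17, NYC), (2, NYC), (21, NYC), (31, NYC)}.

{(11, NYC), (16, NYC), (17, NYC), (2, NYC), (21, NYC), (31, NYC)}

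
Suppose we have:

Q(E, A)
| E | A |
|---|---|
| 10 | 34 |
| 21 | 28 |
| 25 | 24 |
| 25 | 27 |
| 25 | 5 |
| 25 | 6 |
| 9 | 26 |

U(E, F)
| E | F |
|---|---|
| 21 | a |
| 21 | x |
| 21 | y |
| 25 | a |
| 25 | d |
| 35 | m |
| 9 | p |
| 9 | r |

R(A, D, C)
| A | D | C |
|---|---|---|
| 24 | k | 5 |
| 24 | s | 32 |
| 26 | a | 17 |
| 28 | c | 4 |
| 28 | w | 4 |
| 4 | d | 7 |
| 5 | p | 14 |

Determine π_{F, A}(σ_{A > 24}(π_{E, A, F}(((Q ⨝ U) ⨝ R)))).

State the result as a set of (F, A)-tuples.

{(a, 28), (p, 26), (r, 26), (x, 28), (y, 28)}

Q ⋈ U (natural join on E): {(21, 28, a), (21, 28, x), (21, 28, y), (25, 24, a), (25, 24, d), (25, 27, a), (25, 27, d), (25, 5, a), (25, 5, d), (25, 6, a), (25, 6, d), (9, 26, p), (9, 26, r)}
(Q ⨝ U) ⋈ R (natural join on A): {(21, 28, a, c, 4), (21, 28, a, w, 4), (21, 28, x, c, 4), (21, 28, x, w, 4), (21, 28, y, c, 4), (21, 28, y, w, 4), (25, 24, a, k, 5), (25, 24, a, s, 32), (25, 24, d, k, 5), (25, 24, d, s, 32), (25, 5, a, p, 14), (25, 5, d, p, 14), (9, 26, p, a, 17), (9, 26, r, a, 17)}
Projecting to E, A, F (5 duplicate(s) eliminated): {(21, 28, a), (21, 28, x), (21, 28, y), (25, 24, a), (25, 24, d), (25, 5, a), (25, 5, d), (9, 26, p), (9, 26, r)}
Selection A > 24: {(21, 28, a), (21, 28, x), (21, 28, y), (9, 26, p), (9, 26, r)}
Projecting to F, A: {(a, 28), (p, 26), (r, 26), (x, 28), (y, 28)}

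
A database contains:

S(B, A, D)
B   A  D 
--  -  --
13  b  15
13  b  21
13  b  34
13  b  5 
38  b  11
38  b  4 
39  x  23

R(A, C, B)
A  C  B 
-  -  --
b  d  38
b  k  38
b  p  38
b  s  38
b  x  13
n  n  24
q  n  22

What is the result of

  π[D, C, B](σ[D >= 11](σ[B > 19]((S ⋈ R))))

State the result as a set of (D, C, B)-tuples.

{(11, d, 38), (11, k, 38), (11, p, 38), (11, s, 38)}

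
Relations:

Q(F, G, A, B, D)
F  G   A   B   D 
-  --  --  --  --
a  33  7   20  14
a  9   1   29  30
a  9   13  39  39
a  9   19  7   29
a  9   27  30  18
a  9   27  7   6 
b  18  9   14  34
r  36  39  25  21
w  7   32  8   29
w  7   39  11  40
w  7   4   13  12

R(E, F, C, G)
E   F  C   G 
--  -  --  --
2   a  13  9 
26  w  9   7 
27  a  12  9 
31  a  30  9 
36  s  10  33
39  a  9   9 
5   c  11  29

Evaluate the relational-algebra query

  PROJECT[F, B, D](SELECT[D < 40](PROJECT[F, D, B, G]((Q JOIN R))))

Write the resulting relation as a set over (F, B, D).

{(a, 29, 30), (a, 30, 18), (a, 39, 39), (a, 7, 29), (a, 7, 6), (w, 13, 12), (w, 8, 29)}

Natural join on F, G: {(a, 9, 1, 29, 30, 2, 13), (a, 9, 1, 29, 30, 27, 12), (a, 9, 1, 29, 30, 31, 30), (a, 9, 1, 29, 30, 39, 9), (a, 9, 13, 39, 39, 2, 13), (a, 9, 13, 39, 39, 27, 12), (a, 9, 13, 39, 39, 31, 30), (a, 9, 13, 39, 39, 39, 9), (a, 9, 19, 7, 29, 2, 13), (a, 9, 19, 7, 29, 27, 12), (a, 9, 19, 7, 29, 31, 30), (a, 9, 19, 7, 29, 39, 9), (a, 9, 27, 30, 18, 2, 13), (a, 9, 27, 30, 18, 27, 12), (a, 9, 27, 30, 18, 31, 30), (a, 9, 27, 30, 18, 39, 9), (a, 9, 27, 7, 6, 2, 13), (a, 9, 27, 7, 6, 27, 12), (a, 9, 27, 7, 6, 31, 30), (a, 9, 27, 7, 6, 39, 9), (w, 7, 32, 8, 29, 26, 9), (w, 7, 39, 11, 40, 26, 9), (w, 7, 4, 13, 12, 26, 9)}
π[F, D, B, G]: project onto (F, D, B, G) (15 duplicate(s) eliminated) → {(a, 18, 30, 9), (a, 29, 7, 9), (a, 30, 29, 9), (a, 39, 39, 9), (a, 6, 7, 9), (w, 12, 13, 7), (w, 29, 8, 7), (w, 40, 11, 7)}
Selection D < 40: {(a, 18, 30, 9), (a, 29, 7, 9), (a, 30, 29, 9), (a, 39, 39, 9), (a, 6, 7, 9), (w, 12, 13, 7), (w, 29, 8, 7)}
π[F, B, D]: project onto (F, B, D) → {(a, 29, 30), (a, 30, 18), (a, 39, 39), (a, 7, 29), (a, 7, 6), (w, 13, 12), (w, 8, 29)}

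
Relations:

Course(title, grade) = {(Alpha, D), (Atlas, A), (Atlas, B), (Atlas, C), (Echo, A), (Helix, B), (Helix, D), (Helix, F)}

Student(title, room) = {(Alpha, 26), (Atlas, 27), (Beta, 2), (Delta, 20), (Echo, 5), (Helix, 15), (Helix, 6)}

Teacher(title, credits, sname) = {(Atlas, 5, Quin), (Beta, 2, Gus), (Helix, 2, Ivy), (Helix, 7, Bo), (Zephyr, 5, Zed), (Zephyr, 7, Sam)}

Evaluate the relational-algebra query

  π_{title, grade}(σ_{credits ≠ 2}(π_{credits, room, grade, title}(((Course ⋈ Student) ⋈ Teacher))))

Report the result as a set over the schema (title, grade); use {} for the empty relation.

{(Atlas, A), (Atlas, B), (Atlas, C), (Helix, B), (Helix, D), (Helix, F)}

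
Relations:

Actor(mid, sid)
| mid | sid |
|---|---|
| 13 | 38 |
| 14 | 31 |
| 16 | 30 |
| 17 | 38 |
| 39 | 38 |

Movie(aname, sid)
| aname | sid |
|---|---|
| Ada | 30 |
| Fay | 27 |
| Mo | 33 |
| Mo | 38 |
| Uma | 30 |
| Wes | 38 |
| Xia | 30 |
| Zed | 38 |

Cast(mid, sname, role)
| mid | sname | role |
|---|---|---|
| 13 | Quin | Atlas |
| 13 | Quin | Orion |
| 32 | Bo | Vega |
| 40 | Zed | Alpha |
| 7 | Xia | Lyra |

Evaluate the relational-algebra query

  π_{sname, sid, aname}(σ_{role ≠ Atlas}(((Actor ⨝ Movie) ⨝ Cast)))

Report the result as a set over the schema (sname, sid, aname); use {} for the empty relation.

Actor ⋈ Movie (natural join on sid): {(13, 38, Mo), (13, 38, Wes), (13, 38, Zed), (16, 30, Ada), (16, 30, Uma), (16, 30, Xia), (17, 38, Mo), (17, 38, Wes), (17, 38, Zed), (39, 38, Mo), (39, 38, Wes), (39, 38, Zed)}
(Actor ⨝ Movie) ⋈ Cast (natural join on mid): {(13, 38, Mo, Quin, Atlas), (13, 38, Mo, Quin, Orion), (13, 38, Wes, Quin, Atlas), (13, 38, Wes, Quin, Orion), (13, 38, Zed, Quin, Atlas), (13, 38, Zed, Quin, Orion)}
Selection role ≠ Atlas: {(13, 38, Mo, Quin, Orion), (13, 38, Wes, Quin, Orion), (13, 38, Zed, Quin, Orion)}
π_{sname, sid, aname} gives {(Quin, 38, Mo), (Quin, 38, Wes), (Quin, 38, Zed)}.

{(Quin, 38, Mo), (Quin, 38, Wes), (Quin, 38, Zed)}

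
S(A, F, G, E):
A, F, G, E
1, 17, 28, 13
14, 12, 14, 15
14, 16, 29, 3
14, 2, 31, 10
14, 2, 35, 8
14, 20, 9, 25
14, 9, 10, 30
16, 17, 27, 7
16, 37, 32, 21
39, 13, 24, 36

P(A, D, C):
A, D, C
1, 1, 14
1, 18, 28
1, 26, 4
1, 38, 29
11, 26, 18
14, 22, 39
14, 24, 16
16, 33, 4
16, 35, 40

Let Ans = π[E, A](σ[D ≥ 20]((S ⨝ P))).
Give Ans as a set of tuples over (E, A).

S ⋈ P (natural join on A): {(1, 17, 28, 13, 1, 14), (1, 17, 28, 13, 18, 28), (1, 17, 28, 13, 26, 4), (1, 17, 28, 13, 38, 29), (14, 12, 14, 15, 22, 39), (14, 12, 14, 15, 24, 16), (14, 16, 29, 3, 22, 39), (14, 16, 29, 3, 24, 16), (14, 2, 31, 10, 22, 39), (14, 2, 31, 10, 24, 16), (14, 2, 35, 8, 22, 39), (14, 2, 35, 8, 24, 16), (14, 20, 9, 25, 22, 39), (14, 20, 9, 25, 24, 16), (14, 9, 10, 30, 22, 39), (14, 9, 10, 30, 24, 16), (16, 17, 27, 7, 33, 4), (16, 17, 27, 7, 35, 40), (16, 37, 32, 21, 33, 4), (16, 37, 32, 21, 35, 40)}
Filtering on D ≥ 20 leaves {(1, 17, 28, 13, 26, 4), (1, 17, 28, 13, 38, 29), (14, 12, 14, 15, 22, 39), (14, 12, 14, 15, 24, 16), (14, 16, 29, 3, 22, 39), (14, 16, 29, 3, 24, 16), (14, 2, 31, 10, 22, 39), (14, 2, 31, 10, 24, 16), (14, 2, 35, 8, 22, 39), (14, 2, 35, 8, 24, 16), (14, 20, 9, 25, 22, 39), (14, 20, 9, 25, 24, 16), (14, 9, 10, 30, 22, 39), (14, 9, 10, 30, 24, 16), (16, 17, 27, 7, 33, 4), (16, 17, 27, 7, 35, 40), (16, 37, 32, 21, 33, 4), (16, 37, 32, 21, 35, 40)}.
Keep only column(s) E, A (9 duplicate(s) eliminated): {(10, 14), (13, 1), (15, 14), (21, 16), (25, 14), (3, 14), (30, 14), (7, 16), (8, 14)}

{(10, 14), (13, 1), (15, 14), (21, 16), (25, 14), (3, 14), (30, 14), (7, 16), (8, 14)}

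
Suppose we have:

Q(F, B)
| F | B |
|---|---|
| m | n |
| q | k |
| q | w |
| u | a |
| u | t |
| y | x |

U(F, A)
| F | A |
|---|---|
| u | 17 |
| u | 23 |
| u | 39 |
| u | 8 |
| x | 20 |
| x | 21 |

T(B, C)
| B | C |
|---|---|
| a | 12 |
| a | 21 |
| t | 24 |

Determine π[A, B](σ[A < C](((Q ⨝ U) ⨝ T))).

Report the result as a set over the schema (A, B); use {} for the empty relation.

{(17, a), (17, t), (23, t), (8, a), (8, t)}

Natural join on F: {(u, a, 17), (u, a, 23), (u, a, 39), (u, a, 8), (u, t, 17), (u, t, 23), (u, t, 39), (u, t, 8)}
Natural join on B: {(u, a, 17, 12), (u, a, 17, 21), (u, a, 23, 12), (u, a, 23, 21), (u, a, 39, 12), (u, a, 39, 21), (u, a, 8, 12), (u, a, 8, 21), (u, t, 17, 24), (u, t, 23, 24), (u, t, 39, 24), (u, t, 8, 24)}
Apply σ_{A < C}; surviving tuples: {(u, a, 17, 21), (u, a, 8, 12), (u, a, 8, 21), (u, t, 17, 24), (u, t, 23, 24), (u, t, 8, 24)}
π[A, B]: project onto (A, B) (1 duplicate(s) eliminated) → {(17, a), (17, t), (23, t), (8, a), (8, t)}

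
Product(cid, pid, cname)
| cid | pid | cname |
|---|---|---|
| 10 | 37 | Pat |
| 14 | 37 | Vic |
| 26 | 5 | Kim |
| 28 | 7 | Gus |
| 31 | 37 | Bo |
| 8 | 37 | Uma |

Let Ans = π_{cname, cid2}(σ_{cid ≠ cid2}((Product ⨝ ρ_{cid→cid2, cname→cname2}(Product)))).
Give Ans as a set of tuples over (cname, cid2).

{(Bo, 10), (Bo, 14), (Bo, 8), (Pat, 14), (Pat, 31), (Pat, 8), (Uma, 10), (Uma, 14), (Uma, 31), (Vic, 10), (Vic, 31), (Vic, 8)}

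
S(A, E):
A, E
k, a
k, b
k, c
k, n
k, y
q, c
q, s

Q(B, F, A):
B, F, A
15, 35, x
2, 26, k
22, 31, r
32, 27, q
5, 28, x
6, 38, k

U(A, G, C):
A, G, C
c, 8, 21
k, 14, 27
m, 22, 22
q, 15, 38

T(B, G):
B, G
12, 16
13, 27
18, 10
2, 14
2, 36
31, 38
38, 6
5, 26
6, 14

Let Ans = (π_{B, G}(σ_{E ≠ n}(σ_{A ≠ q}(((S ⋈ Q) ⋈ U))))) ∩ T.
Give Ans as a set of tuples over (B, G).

{(2, 14), (6, 14)}

Joining S and Q on A yields {(k, a, 2, 26), (k, a, 6, 38), (k, b, 2, 26), (k, b, 6, 38), (k, c, 2, 26), (k, c, 6, 38), (k, n, 2, 26), (k, n, 6, 38), (k, y, 2, 26), (k, y, 6, 38), (q, c, 32, 27), (q, s, 32, 27)}.
Joining (S ⋈ Q) and U on A yields {(k, a, 2, 26, 14, 27), (k, a, 6, 38, 14, 27), (k, b, 2, 26, 14, 27), (k, b, 6, 38, 14, 27), (k, c, 2, 26, 14, 27), (k, c, 6, 38, 14, 27), (k, n, 2, 26, 14, 27), (k, n, 6, 38, 14, 27), (k, y, 2, 26, 14, 27), (k, y, 6, 38, 14, 27), (q, c, 32, 27, 15, 38), (q, s, 32, 27, 15, 38)}.
Selection A ≠ q: {(k, a, 2, 26, 14, 27), (k, a, 6, 38, 14, 27), (k, b, 2, 26, 14, 27), (k, b, 6, 38, 14, 27), (k, c, 2, 26, 14, 27), (k, c, 6, 38, 14, 27), (k, n, 2, 26, 14, 27), (k, n, 6, 38, 14, 27), (k, y, 2, 26, 14, 27), (k, y, 6, 38, 14, 27)}
Selection E ≠ n: {(k, a, 2, 26, 14, 27), (k, a, 6, 38, 14, 27), (k, b, 2, 26, 14, 27), (k, b, 6, 38, 14, 27), (k, c, 2, 26, 14, 27), (k, c, 6, 38, 14, 27), (k, y, 2, 26, 14, 27), (k, y, 6, 38, 14, 27)}
π[B, G]: project onto (B, G) (6 duplicate(s) eliminated) → {(2, 14), (6, 14)}
Set intersection of the two operands is {(2, 14), (6, 14)}.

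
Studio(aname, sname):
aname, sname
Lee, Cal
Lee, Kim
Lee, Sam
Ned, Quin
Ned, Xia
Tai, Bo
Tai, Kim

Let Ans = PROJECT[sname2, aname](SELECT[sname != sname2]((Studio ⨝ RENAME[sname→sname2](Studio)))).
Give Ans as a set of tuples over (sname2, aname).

{(Bo, Tai), (Cal, Lee), (Kim, Lee), (Kim, Tai), (Quin, Ned), (Sam, Lee), (Xia, Ned)}

ρ[sname→sname2]: schema becomes (aname, sname2); tuples unchanged.
Joining Studio and RENAME[sname→sname2](Studio) on aname yields {(Lee, Cal, Cal), (Lee, Cal, Kim), (Lee, Cal, Sam), (Lee, Kim, Cal), (Lee, Kim, Kim), (Lee, Kim, Sam), (Lee, Sam, Cal), (Lee, Sam, Kim), (Lee, Sam, Sam), (Ned, Quin, Quin), (Ned, Quin, Xia), (Ned, Xia, Quin), (Ned, Xia, Xia), (Tai, Bo, Bo), (Tai, Bo, Kim), (Tai, Kim, Bo), (Tai, Kim, Kim)}.
Filtering on sname != sname2 leaves {(Lee, Cal, Kim), (Lee, Cal, Sam), (Lee, Kim, Cal), (Lee, Kim, Sam), (Lee, Sam, Cal), (Lee, Sam, Kim), (Ned, Quin, Xia), (Ned, Xia, Quin), (Tai, Bo, Kim), (Tai, Kim, Bo)}.
π[sname2, aname]: project onto (sname2, aname) (3 duplicate(s) eliminated) → {(Bo, Tai), (Cal, Lee), (Kim, Lee), (Kim, Tai), (Quin, Ned), (Sam, Lee), (Xia, Ned)}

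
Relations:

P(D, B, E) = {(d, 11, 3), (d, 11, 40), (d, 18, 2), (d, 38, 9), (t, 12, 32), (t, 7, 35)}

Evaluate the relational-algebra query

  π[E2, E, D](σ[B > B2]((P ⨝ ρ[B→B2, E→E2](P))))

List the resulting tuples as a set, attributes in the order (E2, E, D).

{(2, 9, d), (3, 2, d), (3, 9, d), (35, 32, t), (40, 2, d), (40, 9, d)}

ρ[B→B2, E→E2]: schema becomes (D, B2, E2); tuples unchanged.
P ⋈ ρ[B→B2, E→E2](P) (natural join on D): {(d, 11, 3, 11, 3), (d, 11, 3, 11, 40), (d, 11, 3, 18, 2), (d, 11, 3, 38, 9), (d, 11, 40, 11, 3), (d, 11, 40, 11, 40), (d, 11, 40, 18, 2), (d, 11, 40, 38, 9), (d, 18, 2, 11, 3), (d, 18, 2, 11, 40), (d, 18, 2, 18, 2), (d, 18, 2, 38, 9), (d, 38, 9, 11, 3), (d, 38, 9, 11, 40), (d, 38, 9, 18, 2), (d, 38, 9, 38, 9), (t, 12, 32, 12, 32), (t, 12, 32, 7, 35), (t, 7, 35, 12, 32), (t, 7, 35, 7, 35)}
Selection B > B2: {(d, 18, 2, 11, 3), (d, 18, 2, 11, 40), (d, 38, 9, 11, 3), (d, 38, 9, 11, 40), (d, 38, 9, 18, 2), (t, 12, 32, 7, 35)}
Keep only column(s) E2, E, D: {(2, 9, d), (3, 2, d), (3, 9, d), (35, 32, t), (40, 2, d), (40, 9, d)}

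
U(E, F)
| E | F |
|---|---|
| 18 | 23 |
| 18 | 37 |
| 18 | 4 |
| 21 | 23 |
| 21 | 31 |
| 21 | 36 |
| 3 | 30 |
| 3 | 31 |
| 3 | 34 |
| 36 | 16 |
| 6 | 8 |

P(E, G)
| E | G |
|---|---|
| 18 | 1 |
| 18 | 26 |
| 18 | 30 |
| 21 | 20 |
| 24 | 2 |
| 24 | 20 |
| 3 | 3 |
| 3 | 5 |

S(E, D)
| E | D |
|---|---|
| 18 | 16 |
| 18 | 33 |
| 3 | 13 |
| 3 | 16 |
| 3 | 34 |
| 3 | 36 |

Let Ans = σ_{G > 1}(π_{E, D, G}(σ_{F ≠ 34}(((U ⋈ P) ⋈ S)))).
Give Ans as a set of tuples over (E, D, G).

{(18, 16, 26), (18, 16, 30), (18, 33, 26), (18, 33, 30), (3, 13, 3), (3, 13, 5), (3, 16, 3), (3, 16, 5), (3, 34, 3), (3, 34, 5), (3, 36, 3), (3, 36, 5)}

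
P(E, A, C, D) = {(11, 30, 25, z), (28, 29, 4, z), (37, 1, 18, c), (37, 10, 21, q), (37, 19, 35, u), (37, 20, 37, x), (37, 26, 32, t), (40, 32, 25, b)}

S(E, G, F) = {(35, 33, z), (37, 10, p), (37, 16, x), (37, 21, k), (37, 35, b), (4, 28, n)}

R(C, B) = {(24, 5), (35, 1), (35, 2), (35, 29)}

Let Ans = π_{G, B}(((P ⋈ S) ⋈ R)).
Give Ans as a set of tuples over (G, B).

{(10, 1), (10, 2), (10, 29), (16, 1), (16, 2), (16, 29), (21, 1), (21, 2), (21, 29), (35, 1), (35, 2), (35, 29)}

Joining P and S on E yields {(37, 1, 18, c, 10, p), (37, 1, 18, c, 16, x), (37, 1, 18, c, 21, k), (37, 1, 18, c, 35, b), (37, 10, 21, q, 10, p), (37, 10, 21, q, 16, x), (37, 10, 21, q, 21, k), (37, 10, 21, q, 35, b), (37, 19, 35, u, 10, p), (37, 19, 35, u, 16, x), (37, 19, 35, u, 21, k), (37, 19, 35, u, 35, b), (37, 20, 37, x, 10, p), (37, 20, 37, x, 16, x), (37, 20, 37, x, 21, k), (37, 20, 37, x, 35, b), (37, 26, 32, t, 10, p), (37, 26, 32, t, 16, x), (37, 26, 32, t, 21, k), (37, 26, 32, t, 35, b)}.
Joining (P ⋈ S) and R on C yields {(37, 19, 35, u, 10, p, 1), (37, 19, 35, u, 10, p, 2), (37, 19, 35, u, 10, p, 29), (37, 19, 35, u, 16, x, 1), (37, 19, 35, u, 16, x, 2), (37, 19, 35, u, 16, x, 29), (37, 19, 35, u, 21, k, 1), (37, 19, 35, u, 21, k, 2), (37, 19, 35, u, 21, k, 29), (37, 19, 35, u, 35, b, 1), (37, 19, 35, u, 35, b, 2), (37, 19, 35, u, 35, b, 29)}.
Keep only column(s) G, B: {(10, 1), (10, 2), (10, 29), (16, 1), (16, 2), (16, 29), (21, 1), (21, 2), (21, 29), (35, 1), (35, 2), (35, 29)}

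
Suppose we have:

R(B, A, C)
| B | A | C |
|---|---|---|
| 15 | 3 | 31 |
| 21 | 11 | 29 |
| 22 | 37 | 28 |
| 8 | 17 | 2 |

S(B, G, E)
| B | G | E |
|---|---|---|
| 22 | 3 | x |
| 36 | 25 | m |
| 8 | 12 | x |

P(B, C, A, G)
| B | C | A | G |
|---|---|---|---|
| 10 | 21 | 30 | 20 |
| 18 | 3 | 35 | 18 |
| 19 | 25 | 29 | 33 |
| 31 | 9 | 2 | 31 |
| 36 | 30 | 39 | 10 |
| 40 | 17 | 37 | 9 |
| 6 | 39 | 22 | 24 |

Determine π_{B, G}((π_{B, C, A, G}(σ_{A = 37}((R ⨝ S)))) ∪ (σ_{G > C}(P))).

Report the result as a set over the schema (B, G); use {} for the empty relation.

{(18, 18), (19, 33), (22, 3), (31, 31)}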